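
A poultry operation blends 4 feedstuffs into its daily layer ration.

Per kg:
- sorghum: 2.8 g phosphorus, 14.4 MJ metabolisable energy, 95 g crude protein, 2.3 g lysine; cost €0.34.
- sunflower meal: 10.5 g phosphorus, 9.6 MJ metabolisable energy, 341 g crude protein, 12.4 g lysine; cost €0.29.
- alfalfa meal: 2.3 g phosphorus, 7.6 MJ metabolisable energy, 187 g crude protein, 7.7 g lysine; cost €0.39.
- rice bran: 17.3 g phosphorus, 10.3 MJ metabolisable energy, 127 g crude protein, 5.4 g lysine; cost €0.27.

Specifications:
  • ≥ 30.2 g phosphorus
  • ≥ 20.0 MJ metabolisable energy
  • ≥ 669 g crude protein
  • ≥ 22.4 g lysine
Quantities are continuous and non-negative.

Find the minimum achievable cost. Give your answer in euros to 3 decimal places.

€0.685

Let x1 = kg of sorghum, x2 = kg of sunflower meal, x3 = kg of alfalfa meal, x4 = kg of rice bran.
min 0.34x1 + 0.29x2 + 0.39x3 + 0.27x4 with:
  2.8x1 + 10.5x2 + 2.3x3 + 17.3x4 ≥ 30.2   (phosphorus)
  14.4x1 + 9.6x2 + 7.6x3 + 10.3x4 ≥ 20   (metabolisable energy)
  95x1 + 341x2 + 187x3 + 127x4 ≥ 669   (crude protein)
  2.3x1 + 12.4x2 + 7.7x3 + 5.4x4 ≥ 22.4   (lysine)
  x1, x2, x3, x4 ≥ 0.
The cheapest feasible vertex uses only sunflower meal, rice bran; sorghum, alfalfa meal are not used. The phosphorus and crude protein requirements are met with equality.
Solving gives x2 = 1.695, x4 = 0.717.
Total cost: 0.29·1.695 + 0.27·0.717 = 0.68514.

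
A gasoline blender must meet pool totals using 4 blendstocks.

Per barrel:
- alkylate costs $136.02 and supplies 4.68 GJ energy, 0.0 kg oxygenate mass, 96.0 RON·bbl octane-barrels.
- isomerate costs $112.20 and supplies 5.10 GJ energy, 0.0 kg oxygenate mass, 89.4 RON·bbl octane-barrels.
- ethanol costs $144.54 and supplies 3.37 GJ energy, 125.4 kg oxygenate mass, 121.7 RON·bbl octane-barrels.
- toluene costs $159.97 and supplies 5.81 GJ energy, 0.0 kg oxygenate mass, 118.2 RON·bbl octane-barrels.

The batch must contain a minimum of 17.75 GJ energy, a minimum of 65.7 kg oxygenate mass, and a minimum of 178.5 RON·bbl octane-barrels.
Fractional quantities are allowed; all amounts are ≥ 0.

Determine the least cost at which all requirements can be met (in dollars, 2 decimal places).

Treat it as an LP. Let x1 = barrels of alkylate, x2 = barrels of isomerate, x3 = barrels of ethanol, x4 = barrels of toluene.
Minimise 136.02x1 + 112.2x2 + 144.54x3 + 159.97x4 with:
  4.68x1 + 5.1x2 + 3.37x3 + 5.81x4 ≥ 17.75   (energy)
  125.4x3 ≥ 65.7   (oxygenate mass)
  96x1 + 89.4x2 + 121.7x3 + 118.2x4 ≥ 178.5   (octane-barrels)
  x1, x2, x3, x4 ≥ 0.
The cheapest feasible vertex uses only isomerate, ethanol; alkylate, toluene are not used. Binding constraints: energy and oxygenate mass.
So isomerate = 3.1342 barrels, ethanol = 0.52392 barrels.
Total cost: 112.2·3.1342 + 144.54·0.52392 = 427.3846.

$427.38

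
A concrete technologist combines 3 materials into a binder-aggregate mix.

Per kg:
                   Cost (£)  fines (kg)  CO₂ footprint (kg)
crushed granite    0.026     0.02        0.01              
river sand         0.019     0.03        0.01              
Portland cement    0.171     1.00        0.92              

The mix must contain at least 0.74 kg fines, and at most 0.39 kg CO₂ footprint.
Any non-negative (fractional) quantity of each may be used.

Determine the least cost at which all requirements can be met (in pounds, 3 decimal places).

£0.356

Let x1 = kg of crushed granite, x2 = kg of river sand, x3 = kg of Portland cement.
Minimize 0.026x1 + 0.019x2 + 0.171x3 with:
  0.02x1 + 0.03x2 + 1x3 ≥ 0.74   (fines)
  0.01x1 + 0.01x2 + 0.92x3 ≤ 0.39   (CO₂ footprint)
  x1, x2, x3 ≥ 0.
The minimum-cost mix takes nothing from crushed granite — only river sand, Portland cement. Binding constraints: fines and CO₂ footprint.
So river sand = 16.52 kg, Portland cement = 0.2443 kg.
Hence cost = 0.019·16.52 + 0.171·0.2443 = £0.35566.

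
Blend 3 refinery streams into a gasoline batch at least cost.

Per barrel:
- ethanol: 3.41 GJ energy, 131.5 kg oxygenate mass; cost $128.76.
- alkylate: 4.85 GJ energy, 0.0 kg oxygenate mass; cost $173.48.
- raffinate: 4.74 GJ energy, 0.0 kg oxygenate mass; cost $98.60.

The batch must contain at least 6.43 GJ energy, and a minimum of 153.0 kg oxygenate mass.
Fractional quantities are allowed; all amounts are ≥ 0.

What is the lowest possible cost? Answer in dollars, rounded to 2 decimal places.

$201.04

Let x1 = barrels of ethanol, x2 = barrels of alkylate, x3 = barrels of raffinate.
Minimise 128.76x1 + 173.48x2 + 98.6x3 subject to:
  3.41x1 + 4.85x2 + 4.74x3 ≥ 6.43   (energy)
  131.5x1 ≥ 153   (oxygenate mass)
  x1, x2, x3 ≥ 0.
The cheapest feasible vertex uses only ethanol, raffinate; alkylate is not used. The energy and oxygenate mass requirements are met with equality.
Solving gives x1 = 1.1635, x3 = 0.51951.
Total cost: 128.76·1.1635 + 98.6·0.51951 = 201.0359.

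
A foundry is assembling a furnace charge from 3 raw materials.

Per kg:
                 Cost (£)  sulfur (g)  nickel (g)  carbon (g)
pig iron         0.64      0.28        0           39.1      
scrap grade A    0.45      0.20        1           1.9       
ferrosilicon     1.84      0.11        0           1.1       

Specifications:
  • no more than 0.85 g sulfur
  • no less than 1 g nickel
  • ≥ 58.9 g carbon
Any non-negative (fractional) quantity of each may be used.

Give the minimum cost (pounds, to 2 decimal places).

Treat it as an LP. Let x1 = kg of pig iron, x2 = kg of scrap grade A, x3 = kg of ferrosilicon.
Minimize 0.64x1 + 0.45x2 + 1.84x3 with:
  0.28x1 + 0.2x2 + 0.11x3 ≤ 0.85   (sulfur)
  1x2 ≥ 1   (nickel)
  39.1x1 + 1.9x2 + 1.1x3 ≥ 58.9   (carbon)
  x1, x2, x3 ≥ 0.
The optimal basis is {pig iron, scrap grade A}; ferrosilicon drops out. Binding constraints: nickel and carbon.
That vertex is x1 = 1.458, x2 = 1.
Objective = 0.64·1.458 + 0.45·1 = 1.3831.

£1.38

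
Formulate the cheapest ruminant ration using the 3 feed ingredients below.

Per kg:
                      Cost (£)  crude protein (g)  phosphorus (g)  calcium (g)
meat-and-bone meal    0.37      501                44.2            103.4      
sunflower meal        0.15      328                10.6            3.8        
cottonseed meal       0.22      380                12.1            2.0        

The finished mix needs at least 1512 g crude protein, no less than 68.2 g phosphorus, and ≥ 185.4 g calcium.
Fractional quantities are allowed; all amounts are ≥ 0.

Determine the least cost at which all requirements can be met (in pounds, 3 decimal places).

£0.934

Set it up as a linear program. Let x1 = kg of meat-and-bone meal, x2 = kg of sunflower meal, x3 = kg of cottonseed meal.
min 0.37x1 + 0.15x2 + 0.22x3 subject to:
  501x1 + 328x2 + 380x3 ≥ 1512   (crude protein)
  44.2x1 + 10.6x2 + 12.1x3 ≥ 68.2   (phosphorus)
  103.4x1 + 3.8x2 + 2x3 ≥ 185.4   (calcium)
  x1, x2, x3 ≥ 0.
The optimal basis is {meat-and-bone meal, sunflower meal}; cottonseed meal drops out. The crude protein and calcium requirements are met with equality.
That vertex is x1 = 1.72, x2 = 1.982.
Objective = 0.37·1.72 + 0.15·1.982 = 0.93370.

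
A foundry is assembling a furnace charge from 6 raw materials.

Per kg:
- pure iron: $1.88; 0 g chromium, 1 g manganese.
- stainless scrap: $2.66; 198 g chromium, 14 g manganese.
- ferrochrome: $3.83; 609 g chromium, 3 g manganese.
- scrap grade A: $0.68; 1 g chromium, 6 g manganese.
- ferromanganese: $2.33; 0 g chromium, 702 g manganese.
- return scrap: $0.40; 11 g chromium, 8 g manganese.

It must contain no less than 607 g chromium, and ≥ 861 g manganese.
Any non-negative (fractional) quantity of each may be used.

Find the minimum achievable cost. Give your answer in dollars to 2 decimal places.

Let x1 = kg of pure iron, x2 = kg of stainless scrap, x3 = kg of ferrochrome, x4 = kg of scrap grade A, x5 = kg of ferromanganese, x6 = kg of return scrap.
Minimize 1.88x1 + 2.66x2 + 3.83x3 + 0.68x4 + 2.33x5 + 0.4x6 s.t.:
  198x2 + 609x3 + 1x4 + 11x6 ≥ 607   (chromium)
  1x1 + 14x2 + 3x3 + 6x4 + 702x5 + 8x6 ≥ 861   (manganese)
  x1, x2, x3, x4, x5, x6 ≥ 0.
The minimum-cost mix takes nothing from pure iron, stainless scrap, scrap grade A, return scrap — only ferrochrome, ferromanganese. There the chromium and manganese constraints are tight.
That vertex is x3 = 0.99672, x5 = 1.2222.
Objective = 3.83·0.99672 + 2.33·1.2222 = 6.6652.

$6.67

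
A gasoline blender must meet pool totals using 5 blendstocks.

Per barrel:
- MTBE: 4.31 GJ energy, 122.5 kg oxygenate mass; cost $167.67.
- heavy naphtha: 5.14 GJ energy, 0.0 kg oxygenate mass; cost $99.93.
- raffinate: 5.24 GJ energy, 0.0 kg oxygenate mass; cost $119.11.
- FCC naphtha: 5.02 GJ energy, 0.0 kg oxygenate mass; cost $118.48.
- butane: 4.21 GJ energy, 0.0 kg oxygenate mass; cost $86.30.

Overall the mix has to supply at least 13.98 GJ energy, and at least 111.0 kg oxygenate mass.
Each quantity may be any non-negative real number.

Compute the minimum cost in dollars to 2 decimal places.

Set it up as a linear program. Let x1 = barrels of MTBE, x2 = barrels of heavy naphtha, x3 = barrels of raffinate, x4 = barrels of FCC naphtha, x5 = barrels of butane.
min 167.67x1 + 99.93x2 + 119.11x3 + 118.48x4 + 86.3x5 s.t.:
  4.31x1 + 5.14x2 + 5.24x3 + 5.02x4 + 4.21x5 ≥ 13.98   (energy)
  122.5x1 ≥ 111   (oxygenate mass)
  x1, x2, x3, x4, x5 ≥ 0.
The optimal basis is {MTBE, heavy naphtha}; raffinate, FCC naphtha, butane drop out. The energy and oxygenate mass requirements are met with equality.
Optimal quantities: MTBE = 0.906122 barrels, heavy naphtha = 1.96004 barrels.
Cost = 167.67·0.906122 + 99.93·1.96004 = 347.7963.

$347.80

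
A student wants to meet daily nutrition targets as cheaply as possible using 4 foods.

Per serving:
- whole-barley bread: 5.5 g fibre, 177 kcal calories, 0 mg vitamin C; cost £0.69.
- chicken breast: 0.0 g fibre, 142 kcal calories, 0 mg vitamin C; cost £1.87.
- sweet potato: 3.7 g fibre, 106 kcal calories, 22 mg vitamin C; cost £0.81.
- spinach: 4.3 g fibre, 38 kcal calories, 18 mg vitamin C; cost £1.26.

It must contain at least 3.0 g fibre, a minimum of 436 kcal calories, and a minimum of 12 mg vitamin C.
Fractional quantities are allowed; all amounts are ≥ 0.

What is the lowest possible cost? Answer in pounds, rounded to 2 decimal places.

£1.92

Let x1 = servings of whole-barley bread, x2 = servings of chicken breast, x3 = servings of sweet potato, x4 = servings of spinach.
min 0.69x1 + 1.87x2 + 0.81x3 + 1.26x4 subject to:
  5.5x1 + 3.7x3 + 4.3x4 ≥ 3   (fibre)
  177x1 + 142x2 + 106x3 + 38x4 ≥ 436   (calories)
  22x3 + 18x4 ≥ 12   (vitamin C)
  x1, x2, x3, x4 ≥ 0.
At the optimum only whole-barley bread, sweet potato are positive (chicken breast, spinach = 0). Binding constraints: calories and vitamin C.
That vertex is x1 = 2.137, x3 = 0.5455.
Total cost: 0.69·2.137 + 0.81·0.5455 = 1.9164.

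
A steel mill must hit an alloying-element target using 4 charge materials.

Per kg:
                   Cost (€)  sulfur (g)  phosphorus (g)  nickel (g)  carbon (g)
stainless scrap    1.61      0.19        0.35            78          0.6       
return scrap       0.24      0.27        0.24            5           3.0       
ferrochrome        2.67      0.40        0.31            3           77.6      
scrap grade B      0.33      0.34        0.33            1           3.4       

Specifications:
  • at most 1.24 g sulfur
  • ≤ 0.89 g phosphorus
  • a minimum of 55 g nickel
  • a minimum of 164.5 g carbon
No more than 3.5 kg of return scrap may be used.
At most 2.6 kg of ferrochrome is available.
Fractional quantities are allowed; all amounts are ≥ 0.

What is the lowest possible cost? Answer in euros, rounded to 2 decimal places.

€6.65

This is a linear program. Let x1 = kg of stainless scrap, x2 = kg of return scrap, x3 = kg of ferrochrome, x4 = kg of scrap grade B.
Minimize 1.61x1 + 0.24x2 + 2.67x3 + 0.33x4 subject to:
  0.19x1 + 0.27x2 + 0.4x3 + 0.34x4 ≤ 1.24   (sulfur)
  0.35x1 + 0.24x2 + 0.31x3 + 0.33x4 ≤ 0.89   (phosphorus)
  78x1 + 5x2 + 3x3 + 1x4 ≥ 55   (nickel)
  0.6x1 + 3x2 + 77.6x3 + 3.4x4 ≥ 164.5   (carbon)
  x2 ≤ 3.5
  x3 ≤ 2.6
  x1, x2, x3, x4 ≥ 0.
At the optimum only stainless scrap, ferrochrome are positive (return scrap, scrap grade B = 0). Binding constraints: nickel and carbon.
Solving gives x1 = 0.6238, x3 = 2.115.
Hence cost = 1.61·0.6238 + 2.67·2.115 = €6.6514.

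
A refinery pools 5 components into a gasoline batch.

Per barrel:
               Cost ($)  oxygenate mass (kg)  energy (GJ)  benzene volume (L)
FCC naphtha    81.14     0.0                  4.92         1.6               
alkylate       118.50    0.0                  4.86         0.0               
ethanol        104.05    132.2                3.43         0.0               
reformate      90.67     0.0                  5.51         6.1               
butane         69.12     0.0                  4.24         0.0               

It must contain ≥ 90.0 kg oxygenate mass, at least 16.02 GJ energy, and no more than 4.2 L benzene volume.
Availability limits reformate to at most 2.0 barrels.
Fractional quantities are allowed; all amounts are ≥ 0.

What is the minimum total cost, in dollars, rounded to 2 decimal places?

$293.93

Treat it as an LP. Let x1 = barrels of FCC naphtha, x2 = barrels of alkylate, x3 = barrels of ethanol, x4 = barrels of reformate, x5 = barrels of butane.
Minimize 81.14x1 + 118.5x2 + 104.05x3 + 90.67x4 + 69.12x5 s.t.:
  132.2x3 ≥ 90   (oxygenate mass)
  4.92x1 + 4.86x2 + 3.43x3 + 5.51x4 + 4.24x5 ≥ 16.02   (energy)
  1.6x1 + 6.1x4 ≤ 4.2   (benzene volume)
  x4 ≤ 2
  x1, x2, x3, x4, x5 ≥ 0.
The cheapest feasible vertex uses only ethanol, butane; FCC naphtha, alkylate, reformate are not used. Binding constraints: oxygenate mass and energy.
That vertex is x3 = 0.68079, x5 = 3.2276.
Cost = 104.05·0.68079 + 69.12·3.2276 = 293.9279.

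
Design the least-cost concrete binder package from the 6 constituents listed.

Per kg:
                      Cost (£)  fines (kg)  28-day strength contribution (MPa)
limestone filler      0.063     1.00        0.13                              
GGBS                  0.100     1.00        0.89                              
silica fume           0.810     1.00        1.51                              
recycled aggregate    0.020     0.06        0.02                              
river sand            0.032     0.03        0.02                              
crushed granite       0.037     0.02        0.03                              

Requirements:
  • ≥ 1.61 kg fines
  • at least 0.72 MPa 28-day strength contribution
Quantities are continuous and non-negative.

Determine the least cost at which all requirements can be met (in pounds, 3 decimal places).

This is a linear program. Let x1 = kg of limestone filler, x2 = kg of GGBS, x3 = kg of silica fume, x4 = kg of recycled aggregate, x5 = kg of river sand, x6 = kg of crushed granite.
Minimise 0.063x1 + 0.1x2 + 0.81x3 + 0.02x4 + 0.032x5 + 0.037x6 s.t.:
  1x1 + 1x2 + 1x3 + 0.06x4 + 0.03x5 + 0.02x6 ≥ 1.61   (fines)
  0.13x1 + 0.89x2 + 1.51x3 + 0.02x4 + 0.02x5 + 0.03x6 ≥ 0.72   (28-day strength contribution)
  x1, x2, x3, x4, x5, x6 ≥ 0.
The cheapest feasible vertex uses only limestone filler, GGBS; silica fume, recycled aggregate, river sand, crushed granite are not used. The fines and 28-day strength contribution requirements are met with equality.
Solving gives x1 = 0.938, x2 = 0.672.
Cost = 0.063·0.938 + 0.1·0.672 = 0.12629.

£0.126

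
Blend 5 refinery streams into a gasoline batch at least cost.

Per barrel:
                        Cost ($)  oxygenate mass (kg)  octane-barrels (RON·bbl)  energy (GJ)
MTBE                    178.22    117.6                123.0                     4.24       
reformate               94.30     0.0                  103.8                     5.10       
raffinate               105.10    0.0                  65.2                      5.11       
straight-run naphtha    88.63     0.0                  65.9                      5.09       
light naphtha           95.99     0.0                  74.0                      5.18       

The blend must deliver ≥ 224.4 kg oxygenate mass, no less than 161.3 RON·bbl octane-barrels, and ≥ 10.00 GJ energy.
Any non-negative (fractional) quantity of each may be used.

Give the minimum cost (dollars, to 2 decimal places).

$373.32

This is a linear program. Let x1 = barrels of MTBE, x2 = barrels of reformate, x3 = barrels of raffinate, x4 = barrels of straight-run naphtha, x5 = barrels of light naphtha.
Minimise 178.22x1 + 94.3x2 + 105.1x3 + 88.63x4 + 95.99x5 s.t.:
  117.6x1 ≥ 224.4   (oxygenate mass)
  123x1 + 103.8x2 + 65.2x3 + 65.9x4 + 74x5 ≥ 161.3   (octane-barrels)
  4.24x1 + 5.1x2 + 5.11x3 + 5.09x4 + 5.18x5 ≥ 10   (energy)
  x1, x2, x3, x4, x5 ≥ 0.
The cheapest feasible vertex uses only MTBE, straight-run naphtha; reformate, raffinate, light naphtha are not used. There the oxygenate mass and energy constraints are tight.
Optimal quantities: MTBE = 1.90816 barrels, straight-run naphtha = 0.375125 barrels.
Total cost: 178.22·1.90816 + 88.63·0.375125 = 373.3196.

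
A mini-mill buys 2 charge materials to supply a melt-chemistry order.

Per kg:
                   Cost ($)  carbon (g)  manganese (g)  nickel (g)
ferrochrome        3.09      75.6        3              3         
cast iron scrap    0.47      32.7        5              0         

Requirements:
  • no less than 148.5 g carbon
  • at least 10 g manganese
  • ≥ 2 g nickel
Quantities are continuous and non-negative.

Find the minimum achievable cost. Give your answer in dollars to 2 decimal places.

Let x1 = kg of ferrochrome, x2 = kg of cast iron scrap.
Minimise 3.09x1 + 0.47x2 with:
  75.6x1 + 32.7x2 ≥ 148.5   (carbon)
  3x1 + 5x2 ≥ 10   (manganese)
  3x1 ≥ 2   (nickel)
  x1, x2 ≥ 0.
Both inputs are positive at the optimum. There the carbon and nickel constraints are tight.
Optimal quantities: ferrochrome = 0.6667 kg, cast iron scrap = 3 kg.
Total cost: 3.09·0.6667 + 0.47·3 = 3.4701.

$3.47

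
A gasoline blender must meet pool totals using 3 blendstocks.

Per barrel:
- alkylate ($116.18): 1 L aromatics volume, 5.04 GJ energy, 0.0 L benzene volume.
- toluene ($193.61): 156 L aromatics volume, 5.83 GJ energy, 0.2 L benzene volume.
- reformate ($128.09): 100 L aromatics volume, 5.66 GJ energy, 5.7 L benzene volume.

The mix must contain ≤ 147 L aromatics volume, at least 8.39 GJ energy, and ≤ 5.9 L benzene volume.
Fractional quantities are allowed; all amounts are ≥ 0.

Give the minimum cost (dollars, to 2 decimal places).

Let x1 = barrels of alkylate, x2 = barrels of toluene, x3 = barrels of reformate.
Minimize 116.18x1 + 193.61x2 + 128.09x3 s.t.:
  1x1 + 156x2 + 100x3 ≤ 147   (aromatics volume)
  5.04x1 + 5.83x2 + 5.66x3 ≥ 8.39   (energy)
  0.2x2 + 5.7x3 ≤ 5.9   (benzene volume)
  x1, x2, x3 ≥ 0.
The optimal basis is {alkylate, reformate}; toluene drops out. Binding constraints: energy and benzene volume.
Solving gives x1 = 0.50226, x3 = 1.0351.
Hence cost = 116.18·0.50226 + 128.09·1.0351 = $190.9385.

$190.94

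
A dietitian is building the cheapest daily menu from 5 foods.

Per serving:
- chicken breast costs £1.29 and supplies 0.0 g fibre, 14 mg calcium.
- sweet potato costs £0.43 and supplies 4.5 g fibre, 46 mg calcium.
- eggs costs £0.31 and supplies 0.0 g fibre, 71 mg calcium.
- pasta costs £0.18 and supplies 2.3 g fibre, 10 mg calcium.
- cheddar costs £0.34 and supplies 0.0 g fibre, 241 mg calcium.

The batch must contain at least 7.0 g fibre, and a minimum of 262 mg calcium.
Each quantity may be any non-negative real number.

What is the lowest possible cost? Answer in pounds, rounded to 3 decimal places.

£0.875

Let x1 = servings of chicken breast, x2 = servings of sweet potato, x3 = servings of eggs, x4 = servings of pasta, x5 = servings of cheddar.
Minimise 1.29x1 + 0.43x2 + 0.31x3 + 0.18x4 + 0.34x5 with:
  4.5x2 + 2.3x4 ≥ 7   (fibre)
  14x1 + 46x2 + 71x3 + 10x4 + 241x5 ≥ 262   (calcium)
  x1, x2, x3, x4, x5 ≥ 0.
At the optimum only pasta, cheddar are positive (chicken breast, sweet potato, eggs = 0). The fibre and calcium requirements are met with equality.
Optimal quantities: pasta = 3.0435 servings, cheddar = 0.96085 servings.
Objective = 0.18·3.0435 + 0.34·0.96085 = 0.87452.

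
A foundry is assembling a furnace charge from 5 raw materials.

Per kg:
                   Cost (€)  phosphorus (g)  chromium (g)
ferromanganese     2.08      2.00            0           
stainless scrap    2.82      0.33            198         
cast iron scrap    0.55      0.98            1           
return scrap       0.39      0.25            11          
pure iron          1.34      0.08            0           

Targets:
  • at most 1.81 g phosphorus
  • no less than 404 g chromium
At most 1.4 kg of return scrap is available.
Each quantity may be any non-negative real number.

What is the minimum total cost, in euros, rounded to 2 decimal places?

€5.75

Let x1 = kg of ferromanganese, x2 = kg of stainless scrap, x3 = kg of cast iron scrap, x4 = kg of return scrap, x5 = kg of pure iron.
Minimise 2.08x1 + 2.82x2 + 0.55x3 + 0.39x4 + 1.34x5 s.t.:
  2x1 + 0.33x2 + 0.98x3 + 0.25x4 + 0.08x5 ≤ 1.81   (phosphorus)
  198x2 + 1x3 + 11x4 ≥ 404   (chromium)
  x4 ≤ 1.4
  x1, x2, x3, x4, x5 ≥ 0.
The optimal basis is {stainless scrap}; ferromanganese, cast iron scrap, return scrap, pure iron drop out. Binding constraint: chromium.
Solving gives x2 = 2.04.
Cost = 2.82·2.04 = 5.7528.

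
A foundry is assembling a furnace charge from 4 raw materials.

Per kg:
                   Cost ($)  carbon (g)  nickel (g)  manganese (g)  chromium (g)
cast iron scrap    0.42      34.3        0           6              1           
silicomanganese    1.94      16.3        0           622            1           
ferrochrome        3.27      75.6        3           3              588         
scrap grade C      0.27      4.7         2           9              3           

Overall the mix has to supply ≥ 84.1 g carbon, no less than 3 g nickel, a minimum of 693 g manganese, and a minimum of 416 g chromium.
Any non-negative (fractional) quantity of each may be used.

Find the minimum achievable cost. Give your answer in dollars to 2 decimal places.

Let x1 = kg of cast iron scrap, x2 = kg of silicomanganese, x3 = kg of ferrochrome, x4 = kg of scrap grade C.
Minimise 0.42x1 + 1.94x2 + 3.27x3 + 0.27x4 s.t.:
  34.3x1 + 16.3x2 + 75.6x3 + 4.7x4 ≥ 84.1   (carbon)
  3x3 + 2x4 ≥ 3   (nickel)
  6x1 + 622x2 + 3x3 + 9x4 ≥ 693   (manganese)
  1x1 + 1x2 + 588x3 + 3x4 ≥ 416   (chromium)
  x1, x2, x3, x4 ≥ 0.
The optimal mix uses every input. There the carbon, nickel, manganese, chromium constraints are tight.
Optimal quantities: cast iron scrap = 0.3185 kg, silicomanganese = 1.101 kg, ferrochrome = 0.7028 kg, scrap grade C = 0.4458 kg.
Objective = 0.42·0.3185 + 1.94·1.101 + 3.27·0.7028 + 0.27·0.4458 = 4.6882.

$4.69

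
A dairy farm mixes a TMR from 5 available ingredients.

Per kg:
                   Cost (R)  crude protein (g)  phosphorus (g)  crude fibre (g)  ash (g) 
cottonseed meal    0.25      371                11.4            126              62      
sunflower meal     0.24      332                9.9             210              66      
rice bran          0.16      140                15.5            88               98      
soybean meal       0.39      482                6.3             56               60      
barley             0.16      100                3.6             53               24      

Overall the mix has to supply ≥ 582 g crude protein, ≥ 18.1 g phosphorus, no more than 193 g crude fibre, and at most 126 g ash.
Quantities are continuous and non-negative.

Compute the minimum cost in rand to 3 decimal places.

This is a linear program. Let x1 = kg of cottonseed meal, x2 = kg of sunflower meal, x3 = kg of rice bran, x4 = kg of soybean meal, x5 = kg of barley.
Minimise 0.25x1 + 0.24x2 + 0.16x3 + 0.39x4 + 0.16x5 subject to:
  371x1 + 332x2 + 140x3 + 482x4 + 100x5 ≥ 582   (crude protein)
  11.4x1 + 9.9x2 + 15.5x3 + 6.3x4 + 3.6x5 ≥ 18.1   (phosphorus)
  126x1 + 210x2 + 88x3 + 56x4 + 53x5 ≤ 193   (crude fibre)
  62x1 + 66x2 + 98x3 + 60x4 + 24x5 ≤ 126   (ash)
  x1, x2, x3, x4, x5 ≥ 0.
At the optimum only cottonseed meal, rice bran, soybean meal are positive (sunflower meal, barley = 0). The crude protein, phosphorus, crude fibre requirements are met with equality.
That vertex is x1 = 1.449, x3 = 0.07308, x4 = 0.07072.
Cost = 0.25·1.449 + 0.16·0.07308 + 0.39·0.07072 = 0.40152.

R0.402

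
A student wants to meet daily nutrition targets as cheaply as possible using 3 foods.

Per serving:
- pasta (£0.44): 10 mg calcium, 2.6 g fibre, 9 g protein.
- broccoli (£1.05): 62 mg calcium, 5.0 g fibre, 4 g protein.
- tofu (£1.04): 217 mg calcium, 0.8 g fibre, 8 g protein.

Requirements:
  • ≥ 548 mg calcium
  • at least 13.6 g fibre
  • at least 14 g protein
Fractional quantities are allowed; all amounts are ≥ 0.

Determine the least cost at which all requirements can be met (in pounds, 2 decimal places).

Set it up as a linear program. Let x1 = servings of pasta, x2 = servings of broccoli, x3 = servings of tofu.
Minimize 0.44x1 + 1.05x2 + 1.04x3 s.t.:
  10x1 + 62x2 + 217x3 ≥ 548   (calcium)
  2.6x1 + 5x2 + 0.8x3 ≥ 13.6   (fibre)
  9x1 + 4x2 + 8x3 ≥ 14   (protein)
  x1, x2, x3 ≥ 0.
The minimum-cost mix takes nothing from broccoli — only pasta, tofu. The calcium and fibre requirements are met with equality.
That vertex is x1 = 4.518, x3 = 2.317.
Cost = 0.44·4.518 + 1.04·2.317 = 4.3976.

£4.40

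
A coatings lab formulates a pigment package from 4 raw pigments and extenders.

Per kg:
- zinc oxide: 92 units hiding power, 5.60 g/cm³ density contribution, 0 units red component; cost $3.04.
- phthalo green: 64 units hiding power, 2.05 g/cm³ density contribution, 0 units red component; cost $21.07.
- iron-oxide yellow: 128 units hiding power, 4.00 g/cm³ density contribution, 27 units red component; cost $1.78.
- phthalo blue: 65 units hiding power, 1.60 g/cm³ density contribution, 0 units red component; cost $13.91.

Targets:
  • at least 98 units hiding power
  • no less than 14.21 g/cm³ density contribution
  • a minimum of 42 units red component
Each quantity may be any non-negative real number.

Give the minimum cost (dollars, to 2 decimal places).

$6.32

This is a linear program. Let x1 = kg of zinc oxide, x2 = kg of phthalo green, x3 = kg of iron-oxide yellow, x4 = kg of phthalo blue.
min 3.04x1 + 21.07x2 + 1.78x3 + 13.91x4 with:
  92x1 + 64x2 + 128x3 + 65x4 ≥ 98   (hiding power)
  5.6x1 + 2.05x2 + 4x3 + 1.6x4 ≥ 14.21   (density contribution)
  27x3 ≥ 42   (red component)
  x1, x2, x3, x4 ≥ 0.
The minimum-cost mix takes nothing from zinc oxide, phthalo green, phthalo blue — only iron-oxide yellow. Binding constraint: density contribution.
That vertex is x3 = 3.553.
Total cost: 1.78·3.553 = 6.3243.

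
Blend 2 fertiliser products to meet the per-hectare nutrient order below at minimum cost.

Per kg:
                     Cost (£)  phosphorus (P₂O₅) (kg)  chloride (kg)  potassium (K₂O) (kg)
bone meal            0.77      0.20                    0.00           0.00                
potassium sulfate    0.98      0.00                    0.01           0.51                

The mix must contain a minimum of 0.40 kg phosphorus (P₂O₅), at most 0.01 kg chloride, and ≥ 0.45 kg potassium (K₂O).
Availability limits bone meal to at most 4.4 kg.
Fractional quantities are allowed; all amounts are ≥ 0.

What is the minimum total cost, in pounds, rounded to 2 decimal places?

£2.40

Set it up as a linear program. Let x1 = kg of bone meal, x2 = kg of potassium sulfate.
Minimize 0.77x1 + 0.98x2 subject to:
  0.2x1 ≥ 0.4   (phosphorus (P₂O₅))
  0.01x2 ≤ 0.01   (chloride)
  0.51x2 ≥ 0.45   (potassium (K₂O))
  x1 ≤ 4.4
  x1, x2 ≥ 0.
Both inputs are positive at the optimum. The phosphorus (P₂O₅) and potassium (K₂O) requirements are met with equality.
So bone meal = 2 kg, potassium sulfate = 0.8824 kg.
Objective = 0.77·2 + 0.98·0.8824 = 2.4048.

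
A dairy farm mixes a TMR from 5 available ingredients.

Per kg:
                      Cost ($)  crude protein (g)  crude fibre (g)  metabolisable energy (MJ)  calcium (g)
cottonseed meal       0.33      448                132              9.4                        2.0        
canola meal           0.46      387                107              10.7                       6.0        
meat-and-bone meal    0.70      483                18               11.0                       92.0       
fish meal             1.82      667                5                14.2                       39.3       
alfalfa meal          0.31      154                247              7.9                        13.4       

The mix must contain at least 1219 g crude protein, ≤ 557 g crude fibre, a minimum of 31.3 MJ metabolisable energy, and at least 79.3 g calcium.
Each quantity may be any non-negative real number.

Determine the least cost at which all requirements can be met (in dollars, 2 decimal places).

Set it up as a linear program. Let x1 = kg of cottonseed meal, x2 = kg of canola meal, x3 = kg of meat-and-bone meal, x4 = kg of fish meal, x5 = kg of alfalfa meal.
Minimize 0.33x1 + 0.46x2 + 0.7x3 + 1.82x4 + 0.31x5 subject to:
  448x1 + 387x2 + 483x3 + 667x4 + 154x5 ≥ 1219   (crude protein)
  132x1 + 107x2 + 18x3 + 5x4 + 247x5 ≤ 557   (crude fibre)
  9.4x1 + 10.7x2 + 11x3 + 14.2x4 + 7.9x5 ≥ 31.3   (metabolisable energy)
  2x1 + 6x2 + 92x3 + 39.3x4 + 13.4x5 ≥ 79.3   (calcium)
  x1, x2, x3, x4, x5 ≥ 0.
The minimum-cost mix takes nothing from canola meal, fish meal — only cottonseed meal, meat-and-bone meal, alfalfa meal. The crude protein, metabolisable energy, calcium requirements are met with equality.
That vertex is x1 = 1.624, x3 = 0.6661, x5 = 1.102.
Cost = 0.33·1.624 + 0.7·0.6661 + 0.31·1.102 = 1.3438.

$1.34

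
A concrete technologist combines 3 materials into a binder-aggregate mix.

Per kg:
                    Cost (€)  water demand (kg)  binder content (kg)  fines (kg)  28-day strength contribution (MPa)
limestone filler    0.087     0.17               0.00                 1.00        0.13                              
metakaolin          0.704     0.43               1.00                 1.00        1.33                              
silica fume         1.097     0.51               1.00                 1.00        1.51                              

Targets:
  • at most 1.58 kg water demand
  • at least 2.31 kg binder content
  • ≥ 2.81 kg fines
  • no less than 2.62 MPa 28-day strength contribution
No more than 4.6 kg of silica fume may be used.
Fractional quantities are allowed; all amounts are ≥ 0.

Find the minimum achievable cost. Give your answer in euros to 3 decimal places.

€1.670

Let x1 = kg of limestone filler, x2 = kg of metakaolin, x3 = kg of silica fume.
min 0.087x1 + 0.704x2 + 1.097x3 subject to:
  0.17x1 + 0.43x2 + 0.51x3 ≤ 1.58   (water demand)
  1x2 + 1x3 ≥ 2.31   (binder content)
  1x1 + 1x2 + 1x3 ≥ 2.81   (fines)
  0.13x1 + 1.33x2 + 1.51x3 ≥ 2.62   (28-day strength contribution)
  x3 ≤ 4.6
  x1, x2, x3 ≥ 0.
The minimum-cost mix takes nothing from silica fume — only limestone filler, metakaolin. Binding constraints: binder content and fines.
Solving gives x1 = 0.5, x2 = 2.31.
Total cost: 0.087·0.5 + 0.704·2.31 = 1.66974.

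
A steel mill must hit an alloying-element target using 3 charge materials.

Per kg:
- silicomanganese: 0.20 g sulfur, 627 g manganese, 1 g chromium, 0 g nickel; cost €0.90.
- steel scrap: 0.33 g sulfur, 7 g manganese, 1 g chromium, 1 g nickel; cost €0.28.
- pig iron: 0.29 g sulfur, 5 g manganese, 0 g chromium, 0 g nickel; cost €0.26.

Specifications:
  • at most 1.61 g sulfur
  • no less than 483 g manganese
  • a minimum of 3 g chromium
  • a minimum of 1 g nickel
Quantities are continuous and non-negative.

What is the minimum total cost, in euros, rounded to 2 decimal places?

€1.30

Let x1 = kg of silicomanganese, x2 = kg of steel scrap, x3 = kg of pig iron.
Minimize 0.9x1 + 0.28x2 + 0.26x3 with:
  0.2x1 + 0.33x2 + 0.29x3 ≤ 1.61   (sulfur)
  627x1 + 7x2 + 5x3 ≥ 483   (manganese)
  1x1 + 1x2 ≥ 3   (chromium)
  1x2 ≥ 1   (nickel)
  x1, x2, x3 ≥ 0.
At the optimum only silicomanganese, steel scrap are positive (pig iron = 0). There the manganese and chromium constraints are tight.
So silicomanganese = 0.7452 kg, steel scrap = 2.255 kg.
Total cost: 0.9·0.7452 + 0.28·2.255 = 1.3021.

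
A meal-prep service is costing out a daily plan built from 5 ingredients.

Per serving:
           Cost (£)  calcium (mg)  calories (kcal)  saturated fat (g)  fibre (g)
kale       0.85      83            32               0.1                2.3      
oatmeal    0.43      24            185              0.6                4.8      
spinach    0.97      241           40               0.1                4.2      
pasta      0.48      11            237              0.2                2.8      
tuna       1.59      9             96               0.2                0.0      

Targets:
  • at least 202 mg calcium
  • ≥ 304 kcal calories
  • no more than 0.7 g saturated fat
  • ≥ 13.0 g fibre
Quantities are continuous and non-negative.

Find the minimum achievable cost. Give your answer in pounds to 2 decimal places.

£2.46

Treat it as an LP. Let x1 = servings of kale, x2 = servings of oatmeal, x3 = servings of spinach, x4 = servings of pasta, x5 = servings of tuna.
min 0.85x1 + 0.43x2 + 0.97x3 + 0.48x4 + 1.59x5 subject to:
  83x1 + 24x2 + 241x3 + 11x4 + 9x5 ≥ 202   (calcium)
  32x1 + 185x2 + 40x3 + 237x4 + 96x5 ≥ 304   (calories)
  0.1x1 + 0.6x2 + 0.1x3 + 0.2x4 + 0.2x5 ≤ 0.7   (saturated fat)
  2.3x1 + 4.8x2 + 4.2x3 + 2.8x4 ≥ 13   (fibre)
  x1, x2, x3, x4, x5 ≥ 0.
The optimal basis is {oatmeal, spinach, pasta}; kale, tuna drop out. The calories, saturated fat, fibre requirements are met with equality.
Optimal quantities: oatmeal = 0.69511 servings, spinach = 2.0366 servings, pasta = 0.39638 servings.
Cost = 0.43·0.69511 + 0.97·2.0366 + 0.48·0.39638 = 2.4647.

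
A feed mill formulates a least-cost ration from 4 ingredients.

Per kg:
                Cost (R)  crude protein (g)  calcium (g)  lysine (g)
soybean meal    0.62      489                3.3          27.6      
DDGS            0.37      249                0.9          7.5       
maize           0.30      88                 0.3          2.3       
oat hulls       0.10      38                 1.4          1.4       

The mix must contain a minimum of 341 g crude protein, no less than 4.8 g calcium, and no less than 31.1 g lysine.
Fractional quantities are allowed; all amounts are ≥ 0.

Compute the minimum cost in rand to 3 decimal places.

This is a linear program. Let x1 = kg of soybean meal, x2 = kg of DDGS, x3 = kg of maize, x4 = kg of oat hulls.
min 0.62x1 + 0.37x2 + 0.3x3 + 0.1x4 s.t.:
  489x1 + 249x2 + 88x3 + 38x4 ≥ 341   (crude protein)
  3.3x1 + 0.9x2 + 0.3x3 + 1.4x4 ≥ 4.8   (calcium)
  27.6x1 + 7.5x2 + 2.3x3 + 1.4x4 ≥ 31.1   (lysine)
  x1, x2, x3, x4 ≥ 0.
The minimum-cost mix takes nothing from DDGS, maize — only soybean meal, oat hulls. Binding constraints: calcium and lysine.
That vertex is x1 = 1.082, x4 = 0.8774.
Objective = 0.62·1.082 + 0.1·0.8774 = 0.75858.

R0.759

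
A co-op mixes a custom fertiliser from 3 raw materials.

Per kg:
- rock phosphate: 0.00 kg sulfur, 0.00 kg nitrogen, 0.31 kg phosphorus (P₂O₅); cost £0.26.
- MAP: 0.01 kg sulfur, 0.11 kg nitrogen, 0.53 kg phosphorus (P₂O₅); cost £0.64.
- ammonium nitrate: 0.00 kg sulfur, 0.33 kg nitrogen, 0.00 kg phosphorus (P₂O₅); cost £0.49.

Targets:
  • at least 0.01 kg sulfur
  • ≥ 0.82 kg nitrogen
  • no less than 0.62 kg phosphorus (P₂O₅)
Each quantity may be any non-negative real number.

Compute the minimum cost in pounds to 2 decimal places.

£1.77

Set it up as a linear program. Let x1 = kg of rock phosphate, x2 = kg of MAP, x3 = kg of ammonium nitrate.
Minimise 0.26x1 + 0.64x2 + 0.49x3 subject to:
  0.01x2 ≥ 0.01   (sulfur)
  0.11x2 + 0.33x3 ≥ 0.82   (nitrogen)
  0.31x1 + 0.53x2 ≥ 0.62   (phosphorus (P₂O₅))
  x1, x2, x3 ≥ 0.
All 3 inputs are positive at the optimum. There the sulfur, nitrogen, phosphorus (P₂O₅) constraints are tight.
So rock phosphate = 0.2903 kg, MAP = 1 kg, ammonium nitrate = 2.152 kg.
Cost = 0.26·0.2903 + 0.64·1 + 0.49·2.152 = 1.7700.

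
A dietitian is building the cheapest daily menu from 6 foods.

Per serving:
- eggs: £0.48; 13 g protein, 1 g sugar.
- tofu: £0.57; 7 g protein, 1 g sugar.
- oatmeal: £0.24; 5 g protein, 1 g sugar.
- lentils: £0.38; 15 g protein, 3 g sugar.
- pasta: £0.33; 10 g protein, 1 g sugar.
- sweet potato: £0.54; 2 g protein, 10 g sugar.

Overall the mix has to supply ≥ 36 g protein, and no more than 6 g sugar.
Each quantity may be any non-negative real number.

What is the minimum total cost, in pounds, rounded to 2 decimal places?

£1.00

Let x1 = servings of eggs, x2 = servings of tofu, x3 = servings of oatmeal, x4 = servings of lentils, x5 = servings of pasta, x6 = servings of sweet potato.
Minimise 0.48x1 + 0.57x2 + 0.24x3 + 0.38x4 + 0.33x5 + 0.54x6 s.t.:
  13x1 + 7x2 + 5x3 + 15x4 + 10x5 + 2x6 ≥ 36   (protein)
  1x1 + 1x2 + 1x3 + 3x4 + 1x5 + 10x6 ≤ 6   (sugar)
  x1, x2, x3, x4, x5, x6 ≥ 0.
The optimal basis is {lentils, pasta}; eggs, tofu, oatmeal, sweet potato drop out. Binding constraints: protein and sugar.
That vertex is x4 = 1.6, x5 = 1.2.
Objective = 0.38·1.6 + 0.33·1.2 = 1.0040.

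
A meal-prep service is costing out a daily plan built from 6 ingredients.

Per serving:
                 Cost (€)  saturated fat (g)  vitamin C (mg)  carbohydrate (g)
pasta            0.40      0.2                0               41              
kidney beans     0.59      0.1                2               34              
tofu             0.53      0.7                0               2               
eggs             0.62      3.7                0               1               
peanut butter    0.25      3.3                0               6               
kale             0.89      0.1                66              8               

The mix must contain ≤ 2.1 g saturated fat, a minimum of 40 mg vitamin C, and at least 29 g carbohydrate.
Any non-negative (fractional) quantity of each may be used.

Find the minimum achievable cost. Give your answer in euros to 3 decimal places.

€0.775

Set it up as a linear program. Let x1 = servings of pasta, x2 = servings of kidney beans, x3 = servings of tofu, x4 = servings of eggs, x5 = servings of peanut butter, x6 = servings of kale.
min 0.4x1 + 0.59x2 + 0.53x3 + 0.62x4 + 0.25x5 + 0.89x6 s.t.:
  0.2x1 + 0.1x2 + 0.7x3 + 3.7x4 + 3.3x5 + 0.1x6 ≤ 2.1   (saturated fat)
  2x2 + 66x6 ≥ 40   (vitamin C)
  41x1 + 34x2 + 2x3 + 1x4 + 6x5 + 8x6 ≥ 29   (carbohydrate)
  x1, x2, x3, x4, x5, x6 ≥ 0.
The cheapest feasible vertex uses only pasta, kale; kidney beans, tofu, eggs, peanut butter are not used. Binding constraints: vitamin C and carbohydrate.
Optimal quantities: pasta = 0.5891 servings, kale = 0.6061 servings.
Hence cost = 0.4·0.5891 + 0.89·0.6061 = €0.77507.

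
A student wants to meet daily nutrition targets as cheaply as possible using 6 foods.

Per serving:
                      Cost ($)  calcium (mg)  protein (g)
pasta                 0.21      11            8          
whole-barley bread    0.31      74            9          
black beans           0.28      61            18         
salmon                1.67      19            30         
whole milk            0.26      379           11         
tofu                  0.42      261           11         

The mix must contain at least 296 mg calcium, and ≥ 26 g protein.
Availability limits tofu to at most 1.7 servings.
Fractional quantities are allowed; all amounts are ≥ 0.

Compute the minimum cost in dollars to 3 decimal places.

$0.459

Set it up as a linear program. Let x1 = servings of pasta, x2 = servings of whole-barley bread, x3 = servings of black beans, x4 = servings of salmon, x5 = servings of whole milk, x6 = servings of tofu.
Minimise 0.21x1 + 0.31x2 + 0.28x3 + 1.67x4 + 0.26x5 + 0.42x6 with:
  11x1 + 74x2 + 61x3 + 19x4 + 379x5 + 261x6 ≥ 296   (calcium)
  8x1 + 9x2 + 18x3 + 30x4 + 11x5 + 11x6 ≥ 26   (protein)
  x6 ≤ 1.7
  x1, x2, x3, x4, x5, x6 ≥ 0.
At the optimum only black beans, whole milk are positive (pasta, whole-barley bread, salmon, tofu = 0). Binding constraints: calcium and protein.
That vertex is x3 = 1.073, x5 = 0.6084.
Total cost: 0.28·1.073 + 0.26·0.6084 = 0.45862.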